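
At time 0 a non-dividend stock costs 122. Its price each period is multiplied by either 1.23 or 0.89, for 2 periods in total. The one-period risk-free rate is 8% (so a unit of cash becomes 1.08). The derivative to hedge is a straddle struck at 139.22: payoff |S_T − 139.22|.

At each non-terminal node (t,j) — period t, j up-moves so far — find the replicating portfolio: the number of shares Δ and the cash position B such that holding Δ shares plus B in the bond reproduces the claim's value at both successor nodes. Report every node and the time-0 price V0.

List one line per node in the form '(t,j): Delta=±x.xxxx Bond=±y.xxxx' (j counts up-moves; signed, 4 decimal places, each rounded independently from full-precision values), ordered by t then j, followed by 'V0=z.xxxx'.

(0,0): Delta=0.1315 Bond=5.6007
(1,0): Delta=-1.0000 Bond=128.9074
(1,1): Delta=0.7779 Bond=-90.9449
V0=21.6441

No-arbitrage ⇒ martingale measure with p* = (R−d)/(u−d) = 0.5588.
At expiry t=2: V(2,0)=42.5838, V(2,1)=5.6666, V(2,2)=45.3538
(1,0): S=108.5800. Δ = (V_up−V_dn)/(S_up−S_dn) = (5.6666−42.5838)/(133.5534−96.6362) = -1.0000. V = [p*·5.6666 + (1−p*)·42.5838]/1.08 = 20.3274. B = V − Δ·S = 128.9074.
(1,1): S=150.0600. Δ = (V_up−V_dn)/(S_up−S_dn) = (45.3538−5.6666)/(184.5738−133.5534) = 0.7779. V = [p*·45.3538 + (1−p*)·5.6666]/1.08 = 25.7822. B = V − Δ·S = -90.9449.
(0,0): S=122.0000. Δ = (V_up−V_dn)/(S_up−S_dn) = (25.7822−20.3274)/(150.0600−108.5800) = 0.1315. V = [p*·25.7822 + (1−p*)·20.3274]/1.08 = 21.6441. B = V − Δ·S = 5.6007.
The time-0 hedge costs 21.6441, which is the no-arbitrage price.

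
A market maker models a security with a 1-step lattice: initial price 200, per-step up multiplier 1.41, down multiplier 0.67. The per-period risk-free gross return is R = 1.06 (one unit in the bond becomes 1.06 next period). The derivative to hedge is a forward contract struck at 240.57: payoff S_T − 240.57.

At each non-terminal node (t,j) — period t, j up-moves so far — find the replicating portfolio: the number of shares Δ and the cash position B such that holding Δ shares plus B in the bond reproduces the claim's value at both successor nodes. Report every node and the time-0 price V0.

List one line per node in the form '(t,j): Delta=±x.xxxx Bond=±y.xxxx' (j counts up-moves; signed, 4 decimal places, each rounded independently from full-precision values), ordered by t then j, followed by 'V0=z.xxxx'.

(0,0): Delta=1.0000 Bond=-226.9528
V0=-26.9528

The replicating-portfolio and risk-neutral prices coincide; use p* = (1.06−0.67)/(1.41−0.67) = 0.5270 for the latter.
At expiry t=1: V(1,0)=-106.5700, V(1,1)=41.4300
(0,0): S=200.0000. Δ = (V_up−V_dn)/(S_up−S_dn) = (41.4300−-106.5700)/(282.0000−134.0000) = 1.0000. V = [p*·41.4300 + (1−p*)·-106.5700]/1.06 = -26.9528. B = V − Δ·S = -226.9528.
Each (Δ,B) replicates both successor values, so the strategy is self-financing and V0 is arbitrage-free.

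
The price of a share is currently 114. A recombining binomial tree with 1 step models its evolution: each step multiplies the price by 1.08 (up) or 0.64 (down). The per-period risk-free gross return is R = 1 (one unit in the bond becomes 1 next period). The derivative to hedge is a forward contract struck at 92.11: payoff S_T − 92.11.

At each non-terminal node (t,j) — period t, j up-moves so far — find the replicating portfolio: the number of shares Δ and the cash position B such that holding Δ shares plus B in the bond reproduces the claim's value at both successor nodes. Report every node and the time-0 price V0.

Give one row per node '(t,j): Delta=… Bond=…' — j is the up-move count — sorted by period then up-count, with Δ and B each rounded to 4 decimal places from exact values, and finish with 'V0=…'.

(0,0): Delta=1.0000 Bond=-92.1100
V0=21.8900

Since d<R<u, set p* = (R−d)/(u−d) = 0.8182; price each node as the discounted p*-expectation of its children.
Terminal values V(1,·): V(1,0)=-19.1500, V(1,1)=31.0100
Node (0,0) S=114.0000: V=(p*·31.0100+(1−p*)·-19.1500)/1=21.8900; Δ=(31.0100−-19.1500)/(123.1200−72.9600)=1.0000; B=V−Δ·S=-92.1100
Root portfolio cost Δ·114+B reproduces V0=21.8900.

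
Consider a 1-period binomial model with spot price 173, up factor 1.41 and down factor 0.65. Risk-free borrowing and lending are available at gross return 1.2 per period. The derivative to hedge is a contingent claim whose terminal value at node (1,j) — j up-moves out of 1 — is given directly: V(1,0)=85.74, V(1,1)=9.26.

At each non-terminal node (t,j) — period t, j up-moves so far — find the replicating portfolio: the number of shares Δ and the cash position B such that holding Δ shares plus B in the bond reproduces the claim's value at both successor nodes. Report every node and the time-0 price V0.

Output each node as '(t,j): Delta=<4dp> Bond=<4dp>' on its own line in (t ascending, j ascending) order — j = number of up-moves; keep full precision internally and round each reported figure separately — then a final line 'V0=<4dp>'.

Since d<R<u, set p* = (R−d)/(u−d) = 0.7237; price each node as the discounted p*-expectation of its children.
Payoff layer (t=1): V(1,0)=85.7400, V(1,1)=9.2600
Node (0,0) S=173.0000: V=(p*·9.2600+(1−p*)·85.7400)/1.2=25.3272; Δ=(9.2600−85.7400)/(243.9300−112.4500)=-0.5817; B=V−Δ·S=125.9588
Self-financing check: at every node Δ·S+B equals the discounted successor values.

(0,0): Delta=-0.5817 Bond=125.9588
V0=25.3272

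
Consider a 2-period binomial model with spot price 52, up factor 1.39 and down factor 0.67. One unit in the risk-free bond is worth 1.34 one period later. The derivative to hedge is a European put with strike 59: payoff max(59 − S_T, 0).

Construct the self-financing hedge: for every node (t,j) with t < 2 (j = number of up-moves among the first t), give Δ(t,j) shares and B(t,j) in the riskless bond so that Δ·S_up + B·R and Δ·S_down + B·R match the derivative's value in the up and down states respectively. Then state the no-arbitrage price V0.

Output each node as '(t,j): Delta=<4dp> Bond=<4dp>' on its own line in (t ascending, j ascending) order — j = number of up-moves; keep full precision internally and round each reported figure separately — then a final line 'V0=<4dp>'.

Risk-neutral probability p* = (R−d)/(u−d) = (1.34−0.67)/(1.39−0.67) = 0.9306.
Terminal values V(2,·): V(2,0)=35.6572, V(2,1)=10.5724, V(2,2)=0.0000
Node (1,0) S=34.8400: V=(p*·10.5724+(1−p*)·35.6572)/1.34=9.1899; Δ=(10.5724−35.6572)/(48.4276−23.3428)=-1.0000; B=V−Δ·S=44.0299
Node (1,1) S=72.2800: V=(p*·0.0000+(1−p*)·10.5724)/1.34=0.5479; Δ=(0.0000−10.5724)/(100.4692−48.4276)=-0.2032; B=V−Δ·S=15.2318
Node (0,0) S=52.0000: V=(p*·0.5479+(1−p*)·9.1899)/1.34=0.8567; Δ=(0.5479−9.1899)/(72.2800−34.8400)=-0.2308; B=V−Δ·S=12.8594
The time-0 hedge costs 0.8567, which is the no-arbitrage price.

(0,0): Delta=-0.2308 Bond=12.8594
(1,0): Delta=-1.0000 Bond=44.0299
(1,1): Delta=-0.2032 Bond=15.2318
V0=0.8567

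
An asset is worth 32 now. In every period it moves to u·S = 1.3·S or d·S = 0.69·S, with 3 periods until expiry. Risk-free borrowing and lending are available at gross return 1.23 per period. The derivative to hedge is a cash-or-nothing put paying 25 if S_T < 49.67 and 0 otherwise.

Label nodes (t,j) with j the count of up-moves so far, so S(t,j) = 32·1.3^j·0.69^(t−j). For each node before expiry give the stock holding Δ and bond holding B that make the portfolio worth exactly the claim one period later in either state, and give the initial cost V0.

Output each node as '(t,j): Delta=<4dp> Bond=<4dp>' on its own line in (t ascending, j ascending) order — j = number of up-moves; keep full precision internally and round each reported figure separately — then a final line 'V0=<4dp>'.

(0,0): Delta=-0.6634 Bond=25.3435
(1,0): Delta=0.0000 Bond=16.5246
(1,1): Delta=-0.7090 Bond=33.0713
(2,0): Delta=0.0000 Bond=20.3252
(2,1): Delta=0.0000 Bond=20.3252
(2,2): Delta=-0.7578 Bond=43.3160
V0=4.1146

Risk-neutral probability p* = (R−d)/(u−d) = (1.23−0.69)/(1.3−0.69) = 0.8852.
Terminal values V(3,·): V(3,0)=25.0000, V(3,1)=25.0000, V(3,2)=25.0000, V(3,3)=0.0000
Node (2,0) S=15.2352: V=(p*·25.0000+(1−p*)·25.0000)/1.23=20.3252; Δ=(25.0000−25.0000)/(19.8058−10.5123)=0.0000; B=V−Δ·S=20.3252
Node (2,1) S=28.7040: V=(p*·25.0000+(1−p*)·25.0000)/1.23=20.3252; Δ=(25.0000−25.0000)/(37.3152−19.8058)=0.0000; B=V−Δ·S=20.3252
Node (2,2) S=54.0800: V=(p*·0.0000+(1−p*)·25.0000)/1.23=2.3324; Δ=(0.0000−25.0000)/(70.3040−37.3152)=-0.7578; B=V−Δ·S=43.3160
Node (1,0) S=22.0800: V=(p*·20.3252+(1−p*)·20.3252)/1.23=16.5246; Δ=(20.3252−20.3252)/(28.7040−15.2352)=0.0000; B=V−Δ·S=16.5246
Node (1,1) S=41.6000: V=(p*·2.3324+(1−p*)·20.3252)/1.23=3.5749; Δ=(2.3324−20.3252)/(54.0800−28.7040)=-0.7090; B=V−Δ·S=33.0713
Node (0,0) S=32.0000: V=(p*·3.5749+(1−p*)·16.5246)/1.23=4.1146; Δ=(3.5749−16.5246)/(41.6000−22.0800)=-0.6634; B=V−Δ·S=25.3435
The time-0 hedge costs 4.1146, which is the no-arbitrage price.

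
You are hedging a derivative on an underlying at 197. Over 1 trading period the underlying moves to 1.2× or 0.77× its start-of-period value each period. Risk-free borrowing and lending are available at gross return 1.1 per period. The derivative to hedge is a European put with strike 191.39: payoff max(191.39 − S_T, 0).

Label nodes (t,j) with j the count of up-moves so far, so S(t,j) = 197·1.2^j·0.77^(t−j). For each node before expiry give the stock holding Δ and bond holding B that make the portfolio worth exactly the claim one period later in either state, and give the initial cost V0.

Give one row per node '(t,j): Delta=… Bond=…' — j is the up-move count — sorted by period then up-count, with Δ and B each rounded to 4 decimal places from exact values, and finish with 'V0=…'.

(0,0): Delta=-0.4687 Bond=100.7188
V0=8.3932

The replicating-portfolio and risk-neutral prices coincide; use p* = (1.1−0.77)/(1.2−0.77) = 0.7674 for the latter.
Payoff layer (t=1): V(1,0)=39.7000, V(1,1)=0.0000
  t=0,j=0: stock 197.0000 → up 236.4000 (V=0.0000), down 151.6900 (V=39.7000). Price 8.3932; hedge Δ=-0.4687, bond B=100.7188.
The time-0 hedge costs 8.3932, which is the no-arbitrage price.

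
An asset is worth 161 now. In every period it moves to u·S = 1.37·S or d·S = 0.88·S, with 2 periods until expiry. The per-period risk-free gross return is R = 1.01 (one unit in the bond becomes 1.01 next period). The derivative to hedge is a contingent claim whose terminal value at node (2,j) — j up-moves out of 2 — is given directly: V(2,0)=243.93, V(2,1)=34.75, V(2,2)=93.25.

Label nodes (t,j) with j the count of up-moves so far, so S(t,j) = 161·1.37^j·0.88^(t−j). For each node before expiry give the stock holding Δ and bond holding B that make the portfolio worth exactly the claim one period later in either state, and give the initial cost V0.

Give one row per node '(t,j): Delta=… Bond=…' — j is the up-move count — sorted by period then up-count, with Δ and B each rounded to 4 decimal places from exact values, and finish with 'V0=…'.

The replicating-portfolio and risk-neutral prices coincide; use p* = (1.01−0.88)/(1.37−0.88) = 0.2653 for the latter.
Terminal payoffs: V(2,0)=243.9300, V(2,1)=34.7500, V(2,2)=93.2500
  t=1,j=0: stock 141.6800 → up 194.1016 (V=34.7500), down 124.6784 (V=243.9300). Price 186.5676; hedge Δ=-3.0131, bond B=613.4655.
  t=1,j=1: stock 220.5700 → up 302.1809 (V=93.2500), down 194.1016 (V=34.7500). Price 49.7727; hedge Δ=0.5413, bond B=-69.6151.
  t=0,j=0: stock 161.0000 → up 220.5700 (V=49.7727), down 141.6800 (V=186.5676). Price 148.7872; hedge Δ=-1.7340, bond B=427.9605.
Root portfolio cost Δ·161+B reproduces V0=148.7872.

(0,0): Delta=-1.7340 Bond=427.9605
(1,0): Delta=-3.0131 Bond=613.4655
(1,1): Delta=0.5413 Bond=-69.6151
V0=148.7872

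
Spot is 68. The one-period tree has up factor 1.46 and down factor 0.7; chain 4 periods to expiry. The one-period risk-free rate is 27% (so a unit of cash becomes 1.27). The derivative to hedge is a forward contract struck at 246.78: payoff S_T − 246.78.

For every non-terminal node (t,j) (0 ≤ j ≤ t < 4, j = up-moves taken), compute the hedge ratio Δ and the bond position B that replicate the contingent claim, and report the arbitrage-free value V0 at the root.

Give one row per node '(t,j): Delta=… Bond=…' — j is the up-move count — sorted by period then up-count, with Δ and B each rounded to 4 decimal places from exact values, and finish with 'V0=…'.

Risk-neutral probability p* = (R−d)/(u−d) = (1.27−0.7)/(1.46−0.7) = 0.7500.
Payoff layer (t=4): V(4,0)=-230.4532, V(4,1)=-212.7270, V(4,2)=-175.7551, V(4,3)=-98.6423, V(4,4)=62.1929
  t=3,j=0: stock 23.3240 → up 34.0530 (V=-212.7270), down 16.3268 (V=-230.4532). Price -170.9910; hedge Δ=1.0000, bond B=-194.3150.
  t=3,j=1: stock 48.6472 → up 71.0249 (V=-175.7551), down 34.0530 (V=-212.7270). Price -145.6678; hedge Δ=1.0000, bond B=-194.3150.
  t=3,j=2: stock 101.4642 → up 148.1377 (V=-98.6423), down 71.0249 (V=-175.7551). Price -92.8508; hedge Δ=1.0000, bond B=-194.3150.
  t=3,j=3: stock 211.6252 → up 308.9729 (V=62.1929), down 148.1377 (V=-98.6423). Price 17.3103; hedge Δ=1.0000, bond B=-194.3150.
  t=2,j=0: stock 33.3200 → up 48.6472 (V=-145.6678), down 23.3240 (V=-170.9910). Price -119.6839; hedge Δ=1.0000, bond B=-153.0039.
  t=2,j=1: stock 69.4960 → up 101.4642 (V=-92.8508), down 48.6472 (V=-145.6678). Price -83.5079; hedge Δ=1.0000, bond B=-153.0039.
  t=2,j=2: stock 144.9488 → up 211.6252 (V=17.3103), down 101.4642 (V=-92.8508). Price -8.0551; hedge Δ=1.0000, bond B=-153.0039.
  t=1,j=0: stock 47.6000 → up 69.4960 (V=-83.5079), down 33.3200 (V=-119.6839). Price -72.8755; hedge Δ=1.0000, bond B=-120.4755.
  t=1,j=1: stock 99.2800 → up 144.9488 (V=-8.0551), down 69.4960 (V=-83.5079). Price -21.1955; hedge Δ=1.0000, bond B=-120.4755.
  t=0,j=0: stock 68.0000 → up 99.2800 (V=-21.1955), down 47.6000 (V=-72.8755). Price -26.8626; hedge Δ=1.0000, bond B=-94.8626.
Each (Δ,B) replicates both successor values, so the strategy is self-financing and V0 is arbitrage-free.

(0,0): Delta=1.0000 Bond=-94.8626
(1,0): Delta=1.0000 Bond=-120.4755
(1,1): Delta=1.0000 Bond=-120.4755
(2,0): Delta=1.0000 Bond=-153.0039
(2,1): Delta=1.0000 Bond=-153.0039
(2,2): Delta=1.0000 Bond=-153.0039
(3,0): Delta=1.0000 Bond=-194.3150
(3,1): Delta=1.0000 Bond=-194.3150
(3,2): Delta=1.0000 Bond=-194.3150
(3,3): Delta=1.0000 Bond=-194.3150
V0=-26.8626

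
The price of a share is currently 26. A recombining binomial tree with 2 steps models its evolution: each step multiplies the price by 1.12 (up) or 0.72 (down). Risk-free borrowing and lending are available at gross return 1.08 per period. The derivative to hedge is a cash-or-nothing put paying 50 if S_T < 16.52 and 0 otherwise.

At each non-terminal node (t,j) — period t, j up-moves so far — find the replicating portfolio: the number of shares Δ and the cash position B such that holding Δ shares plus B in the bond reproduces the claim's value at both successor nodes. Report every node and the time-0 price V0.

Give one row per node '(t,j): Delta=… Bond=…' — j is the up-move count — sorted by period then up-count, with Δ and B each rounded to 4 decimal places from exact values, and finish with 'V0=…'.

Risk-neutral probability p* = (R−d)/(u−d) = (1.08−0.72)/(1.12−0.72) = 0.9000.
Terminal payoffs: V(2,0)=50.0000, V(2,1)=0.0000, V(2,2)=0.0000
Node (1,0) S=18.7200: V=(p*·0.0000+(1−p*)·50.0000)/1.08=4.6296; Δ=(0.0000−50.0000)/(20.9664−13.4784)=-6.6774; B=V−Δ·S=129.6296
Node (1,1) S=29.1200: V=(p*·0.0000+(1−p*)·0.0000)/1.08=0.0000; Δ=(0.0000−0.0000)/(32.6144−20.9664)=0.0000; B=V−Δ·S=0.0000
Node (0,0) S=26.0000: V=(p*·0.0000+(1−p*)·4.6296)/1.08=0.4287; Δ=(0.0000−4.6296)/(29.1200−18.7200)=-0.4452; B=V−Δ·S=12.0027
The time-0 hedge costs 0.4287, which is the no-arbitrage price.

(0,0): Delta=-0.4452 Bond=12.0027
(1,0): Delta=-6.6774 Bond=129.6296
(1,1): Delta=0.0000 Bond=0.0000
V0=0.4287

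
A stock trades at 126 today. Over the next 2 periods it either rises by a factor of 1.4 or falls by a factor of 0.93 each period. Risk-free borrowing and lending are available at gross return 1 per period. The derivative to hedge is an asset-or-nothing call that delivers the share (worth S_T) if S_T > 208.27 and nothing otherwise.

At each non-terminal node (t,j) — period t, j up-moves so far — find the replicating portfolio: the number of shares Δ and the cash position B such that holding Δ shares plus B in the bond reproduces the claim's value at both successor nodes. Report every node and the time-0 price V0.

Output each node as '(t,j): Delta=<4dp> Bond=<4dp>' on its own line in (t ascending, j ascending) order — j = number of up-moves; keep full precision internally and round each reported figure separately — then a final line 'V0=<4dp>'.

Under the risk-neutral measure, an up-move has probability p* = (R−d)/(u−d) = 0.1489 and values discount at R = 1.
Terminal payoffs: V(2,0)=0.0000, V(2,1)=0.0000, V(2,2)=246.9600
  t=1,j=0: stock 117.1800 → up 164.0520 (V=0.0000), down 108.9774 (V=0.0000). Price 0.0000; hedge Δ=0.0000, bond B=0.0000.
  t=1,j=1: stock 176.4000 → up 246.9600 (V=246.9600), down 164.0520 (V=0.0000). Price 36.7813; hedge Δ=2.9787, bond B=-488.6655.
  t=0,j=0: stock 126.0000 → up 176.4000 (V=36.7813), down 117.1800 (V=0.0000). Price 5.4781; hedge Δ=0.6211, bond B=-72.7800.
Check: Δ(0,0)·S0 + B(0,0) = 5.4781 = V0.

(0,0): Delta=0.6211 Bond=-72.7800
(1,0): Delta=0.0000 Bond=0.0000
(1,1): Delta=2.9787 Bond=-488.6655
V0=5.4781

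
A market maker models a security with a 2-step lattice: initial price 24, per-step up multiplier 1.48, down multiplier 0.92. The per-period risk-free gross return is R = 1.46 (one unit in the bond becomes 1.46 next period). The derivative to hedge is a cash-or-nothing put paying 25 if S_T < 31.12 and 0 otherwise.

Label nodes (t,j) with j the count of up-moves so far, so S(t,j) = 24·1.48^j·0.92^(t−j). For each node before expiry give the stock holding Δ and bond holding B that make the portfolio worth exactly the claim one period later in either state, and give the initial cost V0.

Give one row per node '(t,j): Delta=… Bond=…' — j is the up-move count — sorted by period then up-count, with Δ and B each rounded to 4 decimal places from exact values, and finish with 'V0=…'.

(0,0): Delta=-0.0455 Bond=1.1070
(1,0): Delta=-2.0219 Bond=45.2544
(1,1): Delta=0.0000 Bond=0.0000
V0=0.0150

The replicating-portfolio and risk-neutral prices coincide; use p* = (1.46−0.92)/(1.48−0.92) = 0.9643 for the latter.
Terminal values V(2,·): V(2,0)=25.0000, V(2,1)=0.0000, V(2,2)=0.0000
(1,0): S=22.0800. Δ = (V_up−V_dn)/(S_up−S_dn) = (0.0000−25.0000)/(32.6784−20.3136) = -2.0219. V = [p*·0.0000 + (1−p*)·25.0000]/1.46 = 0.6115. B = V − Δ·S = 45.2544.
(1,1): S=35.5200. Δ = (V_up−V_dn)/(S_up−S_dn) = (0.0000−0.0000)/(52.5696−32.6784) = 0.0000. V = [p*·0.0000 + (1−p*)·0.0000]/1.46 = 0.0000. B = V − Δ·S = 0.0000.
(0,0): S=24.0000. Δ = (V_up−V_dn)/(S_up−S_dn) = (0.0000−0.6115)/(35.5200−22.0800) = -0.0455. V = [p*·0.0000 + (1−p*)·0.6115]/1.46 = 0.0150. B = V − Δ·S = 1.1070.
Check: Δ(0,0)·S0 + B(0,0) = 0.0150 = V0.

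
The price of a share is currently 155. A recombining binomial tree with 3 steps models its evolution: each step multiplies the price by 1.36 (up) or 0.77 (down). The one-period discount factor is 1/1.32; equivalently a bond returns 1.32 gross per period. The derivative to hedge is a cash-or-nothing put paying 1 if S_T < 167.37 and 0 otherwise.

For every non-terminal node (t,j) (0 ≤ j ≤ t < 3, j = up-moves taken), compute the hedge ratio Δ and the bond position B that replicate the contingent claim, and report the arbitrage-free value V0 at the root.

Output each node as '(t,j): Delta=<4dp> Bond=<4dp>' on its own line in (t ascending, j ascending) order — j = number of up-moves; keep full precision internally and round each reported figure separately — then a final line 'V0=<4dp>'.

No-arbitrage ⇒ martingale measure with p* = (R−d)/(u−d) = 0.9322.
At expiry t=3: V(3,0)=1.0000, V(3,1)=1.0000, V(3,2)=0.0000, V(3,3)=0.0000
  t=2,j=0: stock 91.8995 → up 124.9833 (V=1.0000), down 70.7626 (V=1.0000). Price 0.7576; hedge Δ=0.0000, bond B=0.7576.
  t=2,j=1: stock 162.3160 → up 220.7498 (V=0.0000), down 124.9833 (V=1.0000). Price 0.0514; hedge Δ=-0.0104, bond B=1.7463.
  t=2,j=2: stock 286.6880 → up 389.8957 (V=0.0000), down 220.7498 (V=0.0000). Price 0.0000; hedge Δ=0.0000, bond B=0.0000.
  t=1,j=0: stock 119.3500 → up 162.3160 (V=0.0514), down 91.8995 (V=0.7576). Price 0.0752; hedge Δ=-0.0100, bond B=1.2722.
  t=1,j=1: stock 210.8000 → up 286.6880 (V=0.0000), down 162.3160 (V=0.0514). Price 0.0026; hedge Δ=-0.0004, bond B=0.0897.
  t=0,j=0: stock 155.0000 → up 210.8000 (V=0.0026), down 119.3500 (V=0.0752). Price 0.0057; hedge Δ=-0.0008, bond B=0.1287.
Each (Δ,B) replicates both successor values, so the strategy is self-financing and V0 is arbitrage-free.

(0,0): Delta=-0.0008 Bond=0.1287
(1,0): Delta=-0.0100 Bond=1.2722
(1,1): Delta=-0.0004 Bond=0.0897
(2,0): Delta=0.0000 Bond=0.7576
(2,1): Delta=-0.0104 Bond=1.7463
(2,2): Delta=0.0000 Bond=0.0000
V0=0.0057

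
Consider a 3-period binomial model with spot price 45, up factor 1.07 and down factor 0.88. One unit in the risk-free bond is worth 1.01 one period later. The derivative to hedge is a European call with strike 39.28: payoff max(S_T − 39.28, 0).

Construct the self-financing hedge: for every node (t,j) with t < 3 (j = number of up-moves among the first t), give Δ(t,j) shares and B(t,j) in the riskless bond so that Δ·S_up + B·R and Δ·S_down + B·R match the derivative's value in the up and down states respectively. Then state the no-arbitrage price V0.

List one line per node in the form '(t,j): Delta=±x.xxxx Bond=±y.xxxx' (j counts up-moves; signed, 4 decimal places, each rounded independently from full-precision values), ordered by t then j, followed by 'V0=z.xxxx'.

No-arbitrage ⇒ martingale measure with p* = (R−d)/(u−d) = 0.6842.
Payoff layer (t=3): V(3,0)=0.0000, V(3,1)=0.0000, V(3,2)=6.0580, V(3,3)=15.8469
Node (2,0) S=34.8480: V=(p*·0.0000+(1−p*)·0.0000)/1.01=0.0000; Δ=(0.0000−0.0000)/(37.2874−30.6662)=0.0000; B=V−Δ·S=0.0000
Node (2,1) S=42.3720: V=(p*·6.0580+(1−p*)·0.0000)/1.01=4.1039; Δ=(6.0580−0.0000)/(45.3380−37.2874)=0.7525; B=V−Δ·S=-27.7805
Node (2,2) S=51.5205: V=(p*·15.8469+(1−p*)·6.0580)/1.01=12.6294; Δ=(15.8469−6.0580)/(55.1269−45.3380)=1.0000; B=V−Δ·S=-38.8911
Node (1,0) S=39.6000: V=(p*·4.1039+(1−p*)·0.0000)/1.01=2.7802; Δ=(4.1039−0.0000)/(42.3720−34.8480)=0.5454; B=V−Δ·S=-18.8195
Node (1,1) S=48.1500: V=(p*·12.6294+(1−p*)·4.1039)/1.01=9.8388; Δ=(12.6294−4.1039)/(51.5205−42.3720)=0.9319; B=V−Δ·S=-35.0322
Node (0,0) S=45.0000: V=(p*·9.8388+(1−p*)·2.7802)/1.01=7.5344; Δ=(9.8388−2.7802)/(48.1500−39.6000)=0.8256; B=V−Δ·S=-29.6162
Each (Δ,B) replicates both successor values, so the strategy is self-financing and V0 is arbitrage-free.

(0,0): Delta=0.8256 Bond=-29.6162
(1,0): Delta=0.5454 Bond=-18.8195
(1,1): Delta=0.9319 Bond=-35.0322
(2,0): Delta=0.0000 Bond=0.0000
(2,1): Delta=0.7525 Bond=-27.7805
(2,2): Delta=1.0000 Bond=-38.8911
V0=7.5344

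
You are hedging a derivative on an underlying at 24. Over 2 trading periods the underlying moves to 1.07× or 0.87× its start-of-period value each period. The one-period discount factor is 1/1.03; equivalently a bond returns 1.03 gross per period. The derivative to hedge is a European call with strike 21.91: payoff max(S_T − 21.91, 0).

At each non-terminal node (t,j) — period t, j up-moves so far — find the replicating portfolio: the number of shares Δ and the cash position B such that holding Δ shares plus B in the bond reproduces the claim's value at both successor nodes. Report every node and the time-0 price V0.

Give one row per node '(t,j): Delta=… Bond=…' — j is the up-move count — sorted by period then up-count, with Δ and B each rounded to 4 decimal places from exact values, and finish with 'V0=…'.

The replicating-portfolio and risk-neutral prices coincide; use p* = (1.03−0.87)/(1.07−0.87) = 0.8000 for the latter.
Payoff layer (t=2): V(2,0)=0.0000, V(2,1)=0.4316, V(2,2)=5.5676
(1,0): S=20.8800. Δ = (V_up−V_dn)/(S_up−S_dn) = (0.4316−0.0000)/(22.3416−18.1656) = 0.1034. V = [p*·0.4316 + (1−p*)·0.0000]/1.03 = 0.3352. B = V − Δ·S = -1.8228.
(1,1): S=25.6800. Δ = (V_up−V_dn)/(S_up−S_dn) = (5.5676−0.4316)/(27.4776−22.3416) = 1.0000. V = [p*·5.5676 + (1−p*)·0.4316]/1.03 = 4.4082. B = V − Δ·S = -21.2718.
(0,0): S=24.0000. Δ = (V_up−V_dn)/(S_up−S_dn) = (4.4082−0.3352)/(25.6800−20.8800) = 0.8485. V = [p*·4.4082 + (1−p*)·0.3352]/1.03 = 3.4889. B = V − Δ·S = -16.8758.
Check: Δ(0,0)·S0 + B(0,0) = 3.4889 = V0.

(0,0): Delta=0.8485 Bond=-16.8758
(1,0): Delta=0.1034 Bond=-1.8228
(1,1): Delta=1.0000 Bond=-21.2718
V0=3.4889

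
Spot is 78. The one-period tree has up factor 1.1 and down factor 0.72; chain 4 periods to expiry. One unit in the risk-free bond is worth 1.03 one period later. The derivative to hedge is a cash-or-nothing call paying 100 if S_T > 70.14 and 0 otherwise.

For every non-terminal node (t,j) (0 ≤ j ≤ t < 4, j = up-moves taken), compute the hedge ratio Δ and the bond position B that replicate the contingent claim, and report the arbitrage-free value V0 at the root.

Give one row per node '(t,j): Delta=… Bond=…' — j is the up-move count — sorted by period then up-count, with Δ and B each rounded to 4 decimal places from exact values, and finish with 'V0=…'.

No-arbitrage ⇒ martingale measure with p* = (R−d)/(u−d) = 0.8158.
Payoff layer (t=4): V(4,0)=0.0000, V(4,1)=0.0000, V(4,2)=0.0000, V(4,3)=100.0000, V(4,4)=100.0000
  t=3,j=0: stock 29.1133 → up 32.0247 (V=0.0000), down 20.9616 (V=0.0000). Price 0.0000; hedge Δ=0.0000, bond B=0.0000.
  t=3,j=1: stock 44.4787 → up 48.9266 (V=0.0000), down 32.0247 (V=0.0000). Price 0.0000; hedge Δ=0.0000, bond B=0.0000.
  t=3,j=2: stock 67.9536 → up 74.7490 (V=100.0000), down 48.9266 (V=0.0000). Price 79.2029; hedge Δ=3.8726, bond B=-183.9550.
  t=3,j=3: stock 103.8180 → up 114.1998 (V=100.0000), down 74.7490 (V=100.0000). Price 97.0874; hedge Δ=0.0000, bond B=97.0874.
  t=2,j=0: stock 40.4352 → up 44.4787 (V=0.0000), down 29.1133 (V=0.0000). Price 0.0000; hedge Δ=0.0000, bond B=0.0000.
  t=2,j=1: stock 61.7760 → up 67.9536 (V=79.2029), down 44.4787 (V=0.0000). Price 62.7309; hedge Δ=3.3739, bond B=-145.6977.
  t=2,j=2: stock 94.3800 → up 103.8180 (V=97.0874), down 67.9536 (V=79.2029). Price 91.0610; hedge Δ=0.4987, bond B=43.9965.
  t=1,j=0: stock 56.1600 → up 61.7760 (V=62.7309), down 40.4352 (V=0.0000). Price 49.6847; hedge Δ=2.9395, bond B=-115.3967.
  t=1,j=1: stock 85.8000 → up 94.3800 (V=91.0610), down 61.7760 (V=62.7309). Price 83.3421; hedge Δ=0.8689, bond B=8.7892.
  t=0,j=0: stock 78.0000 → up 85.8000 (V=83.3421), down 56.1600 (V=49.6847). Price 74.8952; hedge Δ=1.1355, bond B=-13.6769.
Root portfolio cost Δ·78+B reproduces V0=74.8952.

(0,0): Delta=1.1355 Bond=-13.6769
(1,0): Delta=2.9395 Bond=-115.3967
(1,1): Delta=0.8689 Bond=8.7892
(2,0): Delta=0.0000 Bond=0.0000
(2,1): Delta=3.3739 Bond=-145.6977
(2,2): Delta=0.4987 Bond=43.9965
(3,0): Delta=0.0000 Bond=0.0000
(3,1): Delta=0.0000 Bond=0.0000
(3,2): Delta=3.8726 Bond=-183.9550
(3,3): Delta=0.0000 Bond=97.0874
V0=74.8952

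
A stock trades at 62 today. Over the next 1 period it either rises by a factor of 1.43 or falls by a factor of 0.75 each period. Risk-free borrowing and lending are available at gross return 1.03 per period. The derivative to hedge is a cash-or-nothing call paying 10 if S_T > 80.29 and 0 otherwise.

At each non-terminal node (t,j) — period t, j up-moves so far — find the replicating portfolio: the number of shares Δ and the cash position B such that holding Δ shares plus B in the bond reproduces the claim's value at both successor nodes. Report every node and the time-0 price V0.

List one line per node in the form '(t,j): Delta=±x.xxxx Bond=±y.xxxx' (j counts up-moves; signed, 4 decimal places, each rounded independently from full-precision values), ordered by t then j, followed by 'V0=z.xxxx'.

(0,0): Delta=0.2372 Bond=-10.7082
V0=3.9977

Under the risk-neutral measure, an up-move has probability p* = (R−d)/(u−d) = 0.4118 and values discount at R = 1.03.
Terminal values V(1,·): V(1,0)=0.0000, V(1,1)=10.0000
  t=0,j=0: stock 62.0000 → up 88.6600 (V=10.0000), down 46.5000 (V=0.0000). Price 3.9977; hedge Δ=0.2372, bond B=-10.7082.
The time-0 hedge costs 3.9977, which is the no-arbitrage price.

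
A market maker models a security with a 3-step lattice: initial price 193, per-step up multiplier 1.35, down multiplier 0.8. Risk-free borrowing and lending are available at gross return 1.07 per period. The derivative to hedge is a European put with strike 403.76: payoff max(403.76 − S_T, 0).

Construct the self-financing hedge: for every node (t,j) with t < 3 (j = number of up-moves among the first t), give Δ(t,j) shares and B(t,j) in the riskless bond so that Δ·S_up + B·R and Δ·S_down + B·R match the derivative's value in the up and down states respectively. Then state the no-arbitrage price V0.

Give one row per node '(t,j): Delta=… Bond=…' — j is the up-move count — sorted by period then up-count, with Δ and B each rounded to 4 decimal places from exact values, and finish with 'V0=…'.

Risk-neutral probability p* = (R−d)/(u−d) = (1.07−0.8)/(1.35−0.8) = 0.4909.
Payoff layer (t=3): V(3,0)=304.9440, V(3,1)=237.0080, V(3,2)=122.3660, V(3,3)=0.0000
Node (2,0) S=123.5200: V=(p*·237.0080+(1−p*)·304.9440)/1.07=253.8258; Δ=(237.0080−304.9440)/(166.7520−98.8160)=-1.0000; B=V−Δ·S=377.3458
Node (2,1) S=208.4400: V=(p*·122.3660+(1−p*)·237.0080)/1.07=168.9058; Δ=(122.3660−237.0080)/(281.3940−166.7520)=-1.0000; B=V−Δ·S=377.3458
Node (2,2) S=351.7425: V=(p*·0.0000+(1−p*)·122.3660)/1.07=58.2200; Δ=(0.0000−122.3660)/(474.8524−281.3940)=-0.6325; B=V−Δ·S=280.7037
Node (1,0) S=154.4000: V=(p*·168.9058+(1−p*)·253.8258)/1.07=198.2596; Δ=(168.9058−253.8258)/(208.4400−123.5200)=-1.0000; B=V−Δ·S=352.6596
Node (1,1) S=260.5500: V=(p*·58.2200+(1−p*)·168.9058)/1.07=107.0740; Δ=(58.2200−168.9058)/(351.7425−208.4400)=-0.7724; B=V−Δ·S=308.3208
Node (0,0) S=193.0000: V=(p*·107.0740+(1−p*)·198.2596)/1.07=143.4540; Δ=(107.0740−198.2596)/(260.5500−154.4000)=-0.8590; B=V−Δ·S=309.2461
Check: Δ(0,0)·S0 + B(0,0) = 143.4540 = V0.

(0,0): Delta=-0.8590 Bond=309.2461
(1,0): Delta=-1.0000 Bond=352.6596
(1,1): Delta=-0.7724 Bond=308.3208
(2,0): Delta=-1.0000 Bond=377.3458
(2,1): Delta=-1.0000 Bond=377.3458
(2,2): Delta=-0.6325 Bond=280.7037
V0=143.4540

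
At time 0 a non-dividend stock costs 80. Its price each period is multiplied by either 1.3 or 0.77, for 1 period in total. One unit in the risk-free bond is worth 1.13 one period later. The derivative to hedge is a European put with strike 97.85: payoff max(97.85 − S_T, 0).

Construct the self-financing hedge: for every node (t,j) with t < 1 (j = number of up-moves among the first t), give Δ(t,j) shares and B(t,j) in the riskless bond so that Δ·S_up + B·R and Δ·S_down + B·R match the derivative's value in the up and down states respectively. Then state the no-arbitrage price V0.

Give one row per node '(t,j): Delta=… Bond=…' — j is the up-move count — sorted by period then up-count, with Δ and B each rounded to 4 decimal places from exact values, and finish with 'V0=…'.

Risk-neutral probability p* = (R−d)/(u−d) = (1.13−0.77)/(1.3−0.77) = 0.6792.
At expiry t=1: V(1,0)=36.2500, V(1,1)=0.0000
(0,0): S=80.0000. Δ = (V_up−V_dn)/(S_up−S_dn) = (0.0000−36.2500)/(104.0000−61.6000) = -0.8550. V = [p*·0.0000 + (1−p*)·36.2500]/1.13 = 10.2897. B = V − Δ·S = 78.6859.
Each (Δ,B) replicates both successor values, so the strategy is self-financing and V0 is arbitrage-free.

(0,0): Delta=-0.8550 Bond=78.6859
V0=10.2897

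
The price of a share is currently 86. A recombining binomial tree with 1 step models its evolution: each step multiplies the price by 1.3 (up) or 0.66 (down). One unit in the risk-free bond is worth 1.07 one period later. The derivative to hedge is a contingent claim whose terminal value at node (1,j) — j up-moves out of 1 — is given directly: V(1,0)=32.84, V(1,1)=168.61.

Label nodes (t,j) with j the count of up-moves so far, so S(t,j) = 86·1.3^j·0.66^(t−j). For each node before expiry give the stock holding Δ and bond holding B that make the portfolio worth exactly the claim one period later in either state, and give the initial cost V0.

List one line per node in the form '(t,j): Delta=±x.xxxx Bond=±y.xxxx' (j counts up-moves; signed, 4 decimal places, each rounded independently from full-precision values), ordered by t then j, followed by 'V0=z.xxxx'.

No-arbitrage ⇒ martingale measure with p* = (R−d)/(u−d) = 0.6406.
At expiry t=1: V(1,0)=32.8400, V(1,1)=168.6100
  t=0,j=0: stock 86.0000 → up 111.8000 (V=168.6100), down 56.7600 (V=32.8400). Price 111.9791; hedge Δ=2.4668, bond B=-100.1615.
The time-0 hedge costs 111.9791, which is the no-arbitrage price.

(0,0): Delta=2.4668 Bond=-100.1615
V0=111.9791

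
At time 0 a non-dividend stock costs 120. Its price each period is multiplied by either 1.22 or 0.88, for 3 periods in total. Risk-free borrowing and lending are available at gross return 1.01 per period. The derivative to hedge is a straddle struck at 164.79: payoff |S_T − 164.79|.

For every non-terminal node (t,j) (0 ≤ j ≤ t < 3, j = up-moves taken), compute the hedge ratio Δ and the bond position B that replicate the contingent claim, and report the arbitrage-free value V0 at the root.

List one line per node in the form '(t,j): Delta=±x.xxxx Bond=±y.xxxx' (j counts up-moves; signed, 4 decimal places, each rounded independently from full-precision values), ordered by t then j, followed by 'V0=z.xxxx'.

(0,0): Delta=-0.6269 Bond=120.9324
(1,0): Delta=-1.0000 Bond=161.5430
(1,1): Delta=-0.1921 Bond=58.4934
(2,0): Delta=-1.0000 Bond=163.1584
(2,1): Delta=-1.0000 Bond=163.1584
(2,2): Delta=0.7492 Bond=-109.0510
V0=45.7066

Under the risk-neutral measure, an up-move has probability p* = (R−d)/(u−d) = 0.3824 and values discount at R = 1.01.
Payoff layer (t=3): V(3,0)=83.0134, V(3,1)=51.4178, V(3,2)=7.6150, V(3,3)=53.1118
Node (2,0) S=92.9280: V=(p*·51.4178+(1−p*)·83.0134)/1.01=70.2304; Δ=(51.4178−83.0134)/(113.3722−81.7766)=-1.0000; B=V−Δ·S=163.1584
Node (2,1) S=128.8320: V=(p*·7.6150+(1−p*)·51.4178)/1.01=34.3264; Δ=(7.6150−51.4178)/(157.1750−113.3722)=-1.0000; B=V−Δ·S=163.1584
Node (2,2) S=178.6080: V=(p*·53.1118+(1−p*)·7.6150)/1.01=24.7632; Δ=(53.1118−7.6150)/(217.9018−157.1750)=0.7492; B=V−Δ·S=-109.0510
Node (1,0) S=105.6000: V=(p*·34.3264+(1−p*)·70.2304)/1.01=55.9430; Δ=(34.3264−70.2304)/(128.8320−92.9280)=-1.0000; B=V−Δ·S=161.5430
Node (1,1) S=146.4000: V=(p*·24.7632+(1−p*)·34.3264)/1.01=30.3662; Δ=(24.7632−34.3264)/(178.6080−128.8320)=-0.1921; B=V−Δ·S=58.4934
Node (0,0) S=120.0000: V=(p*·30.3662+(1−p*)·55.9430)/1.01=45.7066; Δ=(30.3662−55.9430)/(146.4000−105.6000)=-0.6269; B=V−Δ·S=120.9324
Self-financing check: at every node Δ·S+B equals the discounted successor values.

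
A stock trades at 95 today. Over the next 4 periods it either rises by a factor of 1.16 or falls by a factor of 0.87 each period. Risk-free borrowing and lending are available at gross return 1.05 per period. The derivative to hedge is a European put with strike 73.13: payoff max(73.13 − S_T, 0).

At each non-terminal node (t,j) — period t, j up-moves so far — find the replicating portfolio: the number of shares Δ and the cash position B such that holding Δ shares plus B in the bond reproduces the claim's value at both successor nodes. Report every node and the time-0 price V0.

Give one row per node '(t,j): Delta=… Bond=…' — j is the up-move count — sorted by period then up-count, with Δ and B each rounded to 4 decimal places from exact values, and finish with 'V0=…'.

No-arbitrage ⇒ martingale measure with p* = (R−d)/(u−d) = 0.6207.
Payoff layer (t=4): V(4,0)=18.7047, V(4,1)=0.5630, V(4,2)=0.0000, V(4,3)=0.0000, V(4,4)=0.0000
(3,0): S=62.5578. Δ = (V_up−V_dn)/(S_up−S_dn) = (0.5630−18.7047)/(72.5670−54.4253) = -1.0000. V = [p*·0.5630 + (1−p*)·18.7047]/1.05 = 7.0898. B = V − Δ·S = 69.6476.
(3,1): S=83.4104. Δ = (V_up−V_dn)/(S_up−S_dn) = (0.0000−0.5630)/(96.7560−72.5670) = -0.0233. V = [p*·0.0000 + (1−p*)·0.5630]/1.05 = 0.2034. B = V − Δ·S = 2.1446.
(3,2): S=111.2138. Δ = (V_up−V_dn)/(S_up−S_dn) = (0.0000−0.0000)/(129.0081−96.7560) = 0.0000. V = [p*·0.0000 + (1−p*)·0.0000]/1.05 = 0.0000. B = V − Δ·S = 0.0000.
(3,3): S=148.2851. Δ = (V_up−V_dn)/(S_up−S_dn) = (0.0000−0.0000)/(172.0107−129.0081) = 0.0000. V = [p*·0.0000 + (1−p*)·0.0000]/1.05 = 0.0000. B = V − Δ·S = 0.0000.
(2,0): S=71.9055. Δ = (V_up−V_dn)/(S_up−S_dn) = (0.2034−7.0898)/(83.4104−62.5578) = -0.3302. V = [p*·0.2034 + (1−p*)·7.0898]/1.05 = 2.6814. B = V − Δ·S = 26.4278.
(2,1): S=95.8740. Δ = (V_up−V_dn)/(S_up−S_dn) = (0.0000−0.2034)/(111.2138−83.4104) = -0.0073. V = [p*·0.0000 + (1−p*)·0.2034]/1.05 = 0.0735. B = V − Δ·S = 0.7747.
(2,2): S=127.8320. Δ = (V_up−V_dn)/(S_up−S_dn) = (0.0000−0.0000)/(148.2851−111.2138) = 0.0000. V = [p*·0.0000 + (1−p*)·0.0000]/1.05 = 0.0000. B = V − Δ·S = 0.0000.
(1,0): S=82.6500. Δ = (V_up−V_dn)/(S_up−S_dn) = (0.0735−2.6814)/(95.8740−71.9055) = -0.1088. V = [p*·0.0735 + (1−p*)·2.6814]/1.05 = 1.0121. B = V − Δ·S = 10.0050.
(1,1): S=110.2000. Δ = (V_up−V_dn)/(S_up−S_dn) = (0.0000−0.0735)/(127.8320−95.8740) = -0.0023. V = [p*·0.0000 + (1−p*)·0.0735]/1.05 = 0.0265. B = V − Δ·S = 0.2799.
(0,0): S=95.0000. Δ = (V_up−V_dn)/(S_up−S_dn) = (0.0265−1.0121)/(110.2000−82.6500) = -0.0358. V = [p*·0.0265 + (1−p*)·1.0121]/1.05 = 0.3813. B = V − Δ·S = 3.7797.
Each (Δ,B) replicates both successor values, so the strategy is self-financing and V0 is arbitrage-free.

(0,0): Delta=-0.0358 Bond=3.7797
(1,0): Delta=-0.1088 Bond=10.0050
(1,1): Delta=-0.0023 Bond=0.2799
(2,0): Delta=-0.3302 Bond=26.4278
(2,1): Delta=-0.0073 Bond=0.7747
(2,2): Delta=0.0000 Bond=0.0000
(3,0): Delta=-1.0000 Bond=69.6476
(3,1): Delta=-0.0233 Bond=2.1446
(3,2): Delta=0.0000 Bond=0.0000
(3,3): Delta=0.0000 Bond=0.0000
V0=0.3813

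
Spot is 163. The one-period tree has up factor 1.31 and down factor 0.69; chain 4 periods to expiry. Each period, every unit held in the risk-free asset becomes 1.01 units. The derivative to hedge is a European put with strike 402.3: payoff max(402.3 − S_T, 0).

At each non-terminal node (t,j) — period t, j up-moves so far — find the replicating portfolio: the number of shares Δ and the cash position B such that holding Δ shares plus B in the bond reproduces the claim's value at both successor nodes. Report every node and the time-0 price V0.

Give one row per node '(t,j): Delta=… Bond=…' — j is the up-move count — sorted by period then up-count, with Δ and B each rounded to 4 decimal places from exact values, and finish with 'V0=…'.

(0,0): Delta=-0.8974 Bond=375.1720
(1,0): Delta=-1.0000 Bond=390.4684
(1,1): Delta=-0.8467 Bond=368.1005
(2,0): Delta=-1.0000 Bond=394.3731
(2,1): Delta=-1.0000 Bond=394.3731
(2,2): Delta=-0.7709 Bond=350.6019
(3,0): Delta=-1.0000 Bond=398.3168
(3,1): Delta=-1.0000 Bond=398.3168
(3,2): Delta=-1.0000 Bond=398.3168
(3,3): Delta=-0.6578 Bond=312.6620
V0=228.9035

No-arbitrage ⇒ martingale measure with p* = (R−d)/(u−d) = 0.5161.
At expiry t=4: V(4,0)=365.3526, V(4,1)=332.1535, V(4,2)=269.1233, V(4,3)=149.4572, V(4,4)=0.0000
Node (3,0) S=53.5470: V=(p*·332.1535+(1−p*)·365.3526)/1.01=344.7699; Δ=(332.1535−365.3526)/(70.1465−36.9474)=-1.0000; B=V−Δ·S=398.3168
Node (3,1) S=101.6616: V=(p*·269.1233+(1−p*)·332.1535)/1.01=296.6552; Δ=(269.1233−332.1535)/(133.1767−70.1465)=-1.0000; B=V−Δ·S=398.3168
Node (3,2) S=193.0098: V=(p*·149.4572+(1−p*)·269.1233)/1.01=205.3071; Δ=(149.4572−269.1233)/(252.8428−133.1767)=-1.0000; B=V−Δ·S=398.3168
Node (3,3) S=366.4388: V=(p*·0.0000+(1−p*)·149.4572)/1.01=71.6020; Δ=(0.0000−149.4572)/(480.0349−252.8428)=-0.6578; B=V−Δ·S=312.6620
Node (2,0) S=77.6043: V=(p*·296.6552+(1−p*)·344.7699)/1.01=316.7688; Δ=(296.6552−344.7699)/(101.6616−53.5470)=-1.0000; B=V−Δ·S=394.3731
Node (2,1) S=147.3357: V=(p*·205.3071+(1−p*)·296.6552)/1.01=247.0374; Δ=(205.3071−296.6552)/(193.0098−101.6616)=-1.0000; B=V−Δ·S=394.3731
Node (2,2) S=279.7243: V=(p*·71.6020+(1−p*)·205.3071)/1.01=134.9485; Δ=(71.6020−205.3071)/(366.4388−193.0098)=-0.7709; B=V−Δ·S=350.6019
Node (1,0) S=112.4700: V=(p*·247.0374+(1−p*)·316.7688)/1.01=277.9984; Δ=(247.0374−316.7688)/(147.3357−77.6043)=-1.0000; B=V−Δ·S=390.4684
Node (1,1) S=213.5300: V=(p*·134.9485+(1−p*)·247.0374)/1.01=187.3119; Δ=(134.9485−247.0374)/(279.7243−147.3357)=-0.8467; B=V−Δ·S=368.1005
Node (0,0) S=163.0000: V=(p*·187.3119+(1−p*)·277.9984)/1.01=228.9035; Δ=(187.3119−277.9984)/(213.5300−112.4700)=-0.8974; B=V−Δ·S=375.1720
Root portfolio cost Δ·163+B reproduces V0=228.9035.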